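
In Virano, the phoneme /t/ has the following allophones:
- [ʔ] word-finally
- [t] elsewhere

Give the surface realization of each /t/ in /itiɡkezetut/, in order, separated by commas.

Occurrence 1 (position 2): no conditioning environment matches → elsewhere allophone [t].
Occurrence 2 (position 9): no conditioning environment matches → elsewhere allophone [t].
Occurrence 3 (position 11): word-finally → [ʔ].

[t], [t], [ʔ]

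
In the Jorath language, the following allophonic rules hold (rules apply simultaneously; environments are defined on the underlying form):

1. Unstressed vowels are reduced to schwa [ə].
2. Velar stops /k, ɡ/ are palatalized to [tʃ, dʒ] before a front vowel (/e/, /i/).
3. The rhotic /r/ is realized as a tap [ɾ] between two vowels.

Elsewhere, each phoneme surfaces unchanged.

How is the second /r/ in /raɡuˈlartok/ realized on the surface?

/r/ (between /a/ and /t/) fails the environment for rule 3, so it stays [r].

[r]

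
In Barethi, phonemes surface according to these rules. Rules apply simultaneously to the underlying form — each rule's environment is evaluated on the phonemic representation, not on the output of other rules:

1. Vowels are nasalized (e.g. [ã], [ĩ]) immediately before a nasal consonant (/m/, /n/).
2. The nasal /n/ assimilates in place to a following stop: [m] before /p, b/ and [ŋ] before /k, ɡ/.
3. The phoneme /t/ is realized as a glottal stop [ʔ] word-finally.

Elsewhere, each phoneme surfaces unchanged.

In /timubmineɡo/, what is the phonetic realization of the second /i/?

Rule 1 applies to /i/ (between /m/ and /n/: before a nasal consonant) → [ĩ].

[ĩ]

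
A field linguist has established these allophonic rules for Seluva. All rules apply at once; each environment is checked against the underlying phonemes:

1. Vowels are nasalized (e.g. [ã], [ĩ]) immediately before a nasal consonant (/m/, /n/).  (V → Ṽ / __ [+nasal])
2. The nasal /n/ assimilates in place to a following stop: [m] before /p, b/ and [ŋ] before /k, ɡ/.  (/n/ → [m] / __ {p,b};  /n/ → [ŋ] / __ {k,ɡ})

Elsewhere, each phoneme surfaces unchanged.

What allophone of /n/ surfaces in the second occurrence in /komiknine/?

/n/ (between /i/ and /e/) is in the target of rule 2 but the environment (before a labial or velar stop) is not met → [n].

[n]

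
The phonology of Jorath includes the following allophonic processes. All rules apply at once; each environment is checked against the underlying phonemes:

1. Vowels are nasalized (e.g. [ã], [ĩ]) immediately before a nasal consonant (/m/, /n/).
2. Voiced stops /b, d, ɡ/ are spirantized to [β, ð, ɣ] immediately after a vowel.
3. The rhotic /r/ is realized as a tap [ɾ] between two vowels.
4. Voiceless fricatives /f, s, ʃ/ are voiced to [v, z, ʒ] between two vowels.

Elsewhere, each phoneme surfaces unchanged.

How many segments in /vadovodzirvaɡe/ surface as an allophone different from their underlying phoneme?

3

Segments that undergo a rule: /d/ → [ð] (rule 2); /d/ → [ð] (rule 2); /ɡ/ → [ɣ] (rule 2).
All other segments surface unchanged.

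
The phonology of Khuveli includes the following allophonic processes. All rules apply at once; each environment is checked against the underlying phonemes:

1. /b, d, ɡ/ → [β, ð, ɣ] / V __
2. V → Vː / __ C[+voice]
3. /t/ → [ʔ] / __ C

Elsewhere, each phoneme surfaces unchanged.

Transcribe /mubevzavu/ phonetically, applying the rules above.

/m/ (word-initial) is unaffected → [m].
/u/ (between /m/ and /b/): before a voiced consonant, so rule 2 applies → [uː].
Rule 1 applies to /b/ (between /u/ and /e/: immediately after a vowel) → [β].
/e/ (between /b/ and /v/) occurs before a voiced consonant → [eː] by rule 2.
/v/ — not in any rule's target class → [v].
/z/ (between /v/ and /a/): no rule targets it → [z].
/a/ — between /z/ and /v/, before a voiced consonant — surfaces as [aː] (rule 2).
/v/ (between /a/ and /u/): no rule targets it → [v].
/u/ (word-final) is in the target of rule 2 but the environment (before a voiced consonant) is not met → [u].

[muːβeːvzaːvu]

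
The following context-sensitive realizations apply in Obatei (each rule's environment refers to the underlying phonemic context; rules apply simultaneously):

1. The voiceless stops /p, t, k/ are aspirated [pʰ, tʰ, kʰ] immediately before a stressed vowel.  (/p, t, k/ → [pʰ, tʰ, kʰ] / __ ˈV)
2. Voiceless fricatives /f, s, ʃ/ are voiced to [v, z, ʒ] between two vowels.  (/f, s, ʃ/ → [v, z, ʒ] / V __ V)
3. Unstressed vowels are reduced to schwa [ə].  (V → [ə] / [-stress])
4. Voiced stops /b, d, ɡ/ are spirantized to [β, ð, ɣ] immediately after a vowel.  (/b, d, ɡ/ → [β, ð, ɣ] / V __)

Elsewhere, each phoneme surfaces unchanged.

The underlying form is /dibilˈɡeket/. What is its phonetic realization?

/d/ (word-initial) is in the target of rule 4 but the environment (immediately after a vowel) is not met → [d].
/i/ (between /d/ and /b/) occurs in an unstressed syllable → [ə] by rule 3.
/b/ meets the environment for rule 4 (immediately after a vowel) → [β].
/i/ meets the environment for rule 3 (in an unstressed syllable) → [ə].
/l/ stays [l].
/ɡ/ — between /l/ and /e/; rule 4 does not apply here → [ɡ].
/e/ (between /ɡ/ and /k/) is in the target of rule 3 but the environment (in an unstressed syllable) is not met → [e].
/k/ (between /e/ and /e/): rule 1 targets it, but not immediately before a stressed vowel → unchanged [k].
Rule 3 applies to /e/ (between /k/ and /t/: in an unstressed syllable) → [ə].
/t/ (word-final): rule 1 targets it, but not immediately before a stressed vowel → unchanged [t].

[dəβəlˈɡekət]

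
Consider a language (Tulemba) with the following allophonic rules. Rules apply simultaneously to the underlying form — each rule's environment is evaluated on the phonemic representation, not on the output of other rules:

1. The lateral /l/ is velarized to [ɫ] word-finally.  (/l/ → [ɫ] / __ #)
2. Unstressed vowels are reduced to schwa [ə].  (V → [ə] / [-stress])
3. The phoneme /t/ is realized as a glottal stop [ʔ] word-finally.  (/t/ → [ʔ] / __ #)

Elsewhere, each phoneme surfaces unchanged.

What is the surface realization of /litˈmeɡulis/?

/l/ — word-initial; rule 1 does not apply here → [l].
/i/ — between /l/ and /t/, in an unstressed syllable — surfaces as [ə] (rule 2).
/t/ — between /i/ and /m/; rule 3 does not apply here → [t].
/e/ (between /m/ and /ɡ/) fails the environment for rule 2, so it stays [e].
/u/ — between /ɡ/ and /l/, in an unstressed syllable — surfaces as [ə] (rule 2).
/l/ — between /u/ and /i/; rule 1 does not apply here → [l].
/i/ — between /l/ and /s/, in an unstressed syllable — surfaces as [ə] (rule 2).

[lətˈmeɡələs]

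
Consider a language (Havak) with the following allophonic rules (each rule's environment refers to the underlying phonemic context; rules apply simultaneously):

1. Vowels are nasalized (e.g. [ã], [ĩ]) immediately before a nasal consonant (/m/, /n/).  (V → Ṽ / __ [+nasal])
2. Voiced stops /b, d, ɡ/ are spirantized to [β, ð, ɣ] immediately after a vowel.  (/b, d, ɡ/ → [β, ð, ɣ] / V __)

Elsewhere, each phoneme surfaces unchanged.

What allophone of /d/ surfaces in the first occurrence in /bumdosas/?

[d]

/d/ (between /m/ and /o/) is in the target of rule 2 but the environment (immediately after a vowel) is not met → [d].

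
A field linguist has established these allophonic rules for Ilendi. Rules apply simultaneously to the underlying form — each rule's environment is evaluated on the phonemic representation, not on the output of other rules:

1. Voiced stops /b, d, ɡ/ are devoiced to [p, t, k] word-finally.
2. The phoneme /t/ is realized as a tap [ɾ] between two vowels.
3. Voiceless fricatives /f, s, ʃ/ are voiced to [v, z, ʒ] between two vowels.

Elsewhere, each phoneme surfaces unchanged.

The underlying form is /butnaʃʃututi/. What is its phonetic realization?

[butnaʃʃuɾuɾi]

/b/ — word-initial; rule 1 does not apply here → [b].
/t/ (between /u/ and /n/) fails the environment for rule 2, so it stays [t].
/ʃ/ (between /a/ and /ʃ/): rule 3 targets it, but not between two vowels → unchanged [ʃ].
/ʃ/ (between /ʃ/ and /u/) fails the environment for rule 3, so it stays [ʃ].
/t/ (between /u/ and /u/): between two vowels, so rule 2 applies → [ɾ].
/t/ (between /u/ and /i/) occurs between two vowels → [ɾ] by rule 2.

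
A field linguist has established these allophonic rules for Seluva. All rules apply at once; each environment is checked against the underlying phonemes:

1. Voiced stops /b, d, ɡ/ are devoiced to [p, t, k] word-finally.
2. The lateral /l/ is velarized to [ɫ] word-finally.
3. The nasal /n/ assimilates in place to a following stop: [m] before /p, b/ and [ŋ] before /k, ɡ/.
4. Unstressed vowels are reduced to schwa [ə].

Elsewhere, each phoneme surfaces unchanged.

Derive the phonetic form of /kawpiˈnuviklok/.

[kəwpəˈnuvəklək]

/k/ (word-initial): no rule targets it → [k].
/a/ (between /k/ and /w/): in an unstressed syllable, so rule 4 applies → [ə].
/w/ — not in any rule's target class → [w].
/p/ (between /w/ and /i/): no rule targets it → [p].
/i/ — between /p/ and /n/, in an unstressed syllable — surfaces as [ə] (rule 4).
/n/ — between /i/ and /u/; rule 3 does not apply here → [n].
/u/ (between /n/ and /v/) is in the target of rule 4 but the environment (in an unstressed syllable) is not met → [u].
/v/ — not in any rule's target class → [v].
Rule 4 applies to /i/ (between /v/ and /k/: in an unstressed syllable) → [ə].
/k/ — not in any rule's target class → [k].
/l/ (between /k/ and /o/): rule 2 targets it, but not word-finally → unchanged [l].
Rule 4 applies to /o/ (between /l/ and /k/: in an unstressed syllable) → [ə].
/k/ stays [k].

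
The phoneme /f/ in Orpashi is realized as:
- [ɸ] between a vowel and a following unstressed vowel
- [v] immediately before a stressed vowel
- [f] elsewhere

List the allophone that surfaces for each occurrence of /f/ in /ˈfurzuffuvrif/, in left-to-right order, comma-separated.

[v], [f], [f], [f]

Occurrence 1 (position 1): immediately before a stressed vowel → [v].
Occurrence 2 (position 6): no conditioning environment matches → elsewhere allophone [f].
Occurrence 3 (position 7): no conditioning environment matches → elsewhere allophone [f].
Occurrence 4 (position 12): no conditioning environment matches → elsewhere allophone [f].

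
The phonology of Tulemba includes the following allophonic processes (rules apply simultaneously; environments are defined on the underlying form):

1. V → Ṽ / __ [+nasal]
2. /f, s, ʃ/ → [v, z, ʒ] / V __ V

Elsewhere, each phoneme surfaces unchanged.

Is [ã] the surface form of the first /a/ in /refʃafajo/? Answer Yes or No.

/a/ — between /ʃ/ and /f/; rule 1 does not apply here → [a].
The actual realization is [a], not [ã].

No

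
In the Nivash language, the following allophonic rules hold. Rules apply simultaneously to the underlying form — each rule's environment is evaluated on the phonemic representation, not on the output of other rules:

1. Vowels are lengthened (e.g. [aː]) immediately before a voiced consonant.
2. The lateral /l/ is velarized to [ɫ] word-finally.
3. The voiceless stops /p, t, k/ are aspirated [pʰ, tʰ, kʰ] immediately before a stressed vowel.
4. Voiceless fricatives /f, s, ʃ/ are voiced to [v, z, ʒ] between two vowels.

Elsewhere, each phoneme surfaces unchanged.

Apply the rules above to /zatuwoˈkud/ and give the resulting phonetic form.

/z/ (word-initial) is unaffected → [z].
/a/ (between /z/ and /t/): rule 1 targets it, but not before a voiced consonant → unchanged [a].
/t/ — between /a/ and /u/; rule 3 does not apply here → [t].
Rule 1 applies to /u/ (between /t/ and /w/: before a voiced consonant) → [uː].
/w/ — not in any rule's target class → [w].
/o/ — between /w/ and /k/; rule 1 does not apply here → [o].
/k/ meets the environment for rule 3 (immediately before a stressed vowel) → [kʰ].
/u/ meets the environment for rule 1 (before a voiced consonant) → [uː].
/d/ stays [d].

[zatuːwoˈkʰuːd]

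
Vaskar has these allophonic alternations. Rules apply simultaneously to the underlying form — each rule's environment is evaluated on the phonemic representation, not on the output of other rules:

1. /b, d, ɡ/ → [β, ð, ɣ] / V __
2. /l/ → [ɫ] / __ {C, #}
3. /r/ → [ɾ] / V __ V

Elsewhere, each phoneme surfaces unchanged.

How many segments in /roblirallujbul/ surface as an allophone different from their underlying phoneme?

Segments that undergo a rule: /b/ → [β] (rule 1); /r/ → [ɾ] (rule 3); /l/ → [ɫ] (rule 2); /l/ → [ɫ] (rule 2).
All other segments surface unchanged.

4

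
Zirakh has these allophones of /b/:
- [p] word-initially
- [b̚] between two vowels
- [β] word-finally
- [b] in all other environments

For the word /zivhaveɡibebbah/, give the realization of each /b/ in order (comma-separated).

Occurrence 1 (position 10): between two vowels → [b̚].
Occurrence 2 (position 12): no conditioning environment matches → elsewhere allophone [b].
Occurrence 3 (position 13): no conditioning environment matches → elsewhere allophone [b].

[b̚], [b], [b]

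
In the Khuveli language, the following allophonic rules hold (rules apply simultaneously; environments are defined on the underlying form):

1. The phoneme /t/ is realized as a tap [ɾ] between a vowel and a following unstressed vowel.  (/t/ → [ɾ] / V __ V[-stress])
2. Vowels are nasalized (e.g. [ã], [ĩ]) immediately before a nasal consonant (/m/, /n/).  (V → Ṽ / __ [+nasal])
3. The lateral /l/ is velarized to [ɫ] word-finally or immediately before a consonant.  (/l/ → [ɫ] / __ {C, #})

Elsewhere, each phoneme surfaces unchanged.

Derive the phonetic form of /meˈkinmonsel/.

/m/ (word-initial): no rule targets it → [m].
/e/ (between /m/ and /k/) is in the target of rule 2 but the environment (before a nasal consonant) is not met → [e].
/k/ (between /e/ and /i/): no rule targets it → [k].
/i/ meets the environment for rule 2 (before a nasal consonant) → [ĩ].
/n/ (between /i/ and /m/) is unaffected → [n].
/m/ (between /n/ and /o/) is unaffected → [m].
/o/ — between /m/ and /n/, before a nasal consonant — surfaces as [õ] (rule 2).
/n/ (between /o/ and /s/) is unaffected → [n].
/s/ (between /n/ and /e/) is unaffected → [s].
/e/ (between /s/ and /l/) is in the target of rule 2 but the environment (before a nasal consonant) is not met → [e].
/l/ (word-final): word-finally or immediately before a consonant, so rule 3 applies → [ɫ].

[meˈkĩnmõnseɫ]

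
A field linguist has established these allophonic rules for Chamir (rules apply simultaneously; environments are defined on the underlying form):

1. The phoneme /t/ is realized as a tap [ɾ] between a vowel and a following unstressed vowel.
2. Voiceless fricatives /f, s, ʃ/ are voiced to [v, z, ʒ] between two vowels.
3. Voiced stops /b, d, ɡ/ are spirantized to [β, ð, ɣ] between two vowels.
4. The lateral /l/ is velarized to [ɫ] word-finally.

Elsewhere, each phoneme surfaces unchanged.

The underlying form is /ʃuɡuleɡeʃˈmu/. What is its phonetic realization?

/ʃ/ (word-initial) fails the environment for rule 2, so it stays [ʃ].
/u/ stays [u].
/ɡ/ (between /u/ and /u/): between two vowels, so rule 3 applies → [ɣ].
/u/ (between /ɡ/ and /l/): no rule targets it → [u].
/l/ (between /u/ and /e/): rule 4 targets it, but not word-finally → unchanged [l].
/e/ (between /l/ and /ɡ/): no rule targets it → [e].
Rule 3 applies to /ɡ/ (between /e/ and /e/: between two vowels) → [ɣ].
/e/ stays [e].
/ʃ/ (between /e/ and /m/): rule 2 targets it, but not between two vowels → unchanged [ʃ].
/m/ (between /ʃ/ and /u/) is unaffected → [m].
/u/ (word-final) is unaffected → [u].

[ʃuɣuleɣeʃˈmu]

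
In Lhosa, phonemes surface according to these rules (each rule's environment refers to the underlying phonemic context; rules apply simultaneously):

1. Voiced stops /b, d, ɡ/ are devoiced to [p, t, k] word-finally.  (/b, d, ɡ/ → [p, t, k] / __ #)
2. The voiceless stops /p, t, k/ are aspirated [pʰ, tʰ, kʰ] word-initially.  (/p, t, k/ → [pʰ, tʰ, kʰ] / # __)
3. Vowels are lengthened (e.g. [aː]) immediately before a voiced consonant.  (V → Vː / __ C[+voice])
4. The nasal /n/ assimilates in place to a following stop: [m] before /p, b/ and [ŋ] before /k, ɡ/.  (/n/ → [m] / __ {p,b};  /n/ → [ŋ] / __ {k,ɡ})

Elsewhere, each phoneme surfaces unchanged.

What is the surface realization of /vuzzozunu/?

[vuːzzoːzuːnu]

/v/ (word-initial) is unaffected → [v].
/u/ meets the environment for rule 3 (before a voiced consonant) → [uː].
/z/ (between /u/ and /z/): no rule targets it → [z].
/z/ (between /z/ and /o/) is unaffected → [z].
/o/ meets the environment for rule 3 (before a voiced consonant) → [oː].
/z/ (between /o/ and /u/): no rule targets it → [z].
/u/ (between /z/ and /n/): before a voiced consonant, so rule 3 applies → [uː].
/n/ (between /u/ and /u/) is in the target of rule 4 but the environment (before a labial or velar stop) is not met → [n].
/u/ (word-final) is in the target of rule 3 but the environment (before a voiced consonant) is not met → [u].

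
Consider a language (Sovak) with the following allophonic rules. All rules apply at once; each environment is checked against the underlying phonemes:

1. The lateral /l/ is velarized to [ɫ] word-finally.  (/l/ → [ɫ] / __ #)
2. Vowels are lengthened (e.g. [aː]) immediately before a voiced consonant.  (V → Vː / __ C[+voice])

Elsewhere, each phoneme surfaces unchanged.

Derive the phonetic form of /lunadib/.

/l/ (word-initial) is in the target of rule 1 but the environment (word-finally) is not met → [l].
/u/ — between /l/ and /n/, before a voiced consonant — surfaces as [uː] (rule 2).
/n/ (between /u/ and /a/) is unaffected → [n].
/a/ (between /n/ and /d/) occurs before a voiced consonant → [aː] by rule 2.
/d/ (between /a/ and /i/): no rule targets it → [d].
/i/ (between /d/ and /b/) occurs before a voiced consonant → [iː] by rule 2.
/b/ (word-final): no rule targets it → [b].

[luːnaːdiːb]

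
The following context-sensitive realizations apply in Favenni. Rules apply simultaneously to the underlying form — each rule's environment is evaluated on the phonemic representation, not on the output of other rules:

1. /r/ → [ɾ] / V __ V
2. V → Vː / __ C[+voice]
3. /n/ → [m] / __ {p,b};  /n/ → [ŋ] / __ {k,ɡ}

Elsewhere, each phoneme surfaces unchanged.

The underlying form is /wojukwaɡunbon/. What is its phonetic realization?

/w/ stays [w].
/o/ (between /w/ and /j/): before a voiced consonant, so rule 2 applies → [oː].
/j/ (between /o/ and /u/): no rule targets it → [j].
/u/ (between /j/ and /k/): rule 2 targets it, but not before a voiced consonant → unchanged [u].
/k/ stays [k].
/w/ (between /k/ and /a/): no rule targets it → [w].
/a/ — between /w/ and /ɡ/, before a voiced consonant — surfaces as [aː] (rule 2).
/ɡ/ (between /a/ and /u/): no rule targets it → [ɡ].
/u/ meets the environment for rule 2 (before a voiced consonant) → [uː].
/n/ — between /u/ and /b/, before a labial or velar stop — surfaces as [m] (rule 3).
/b/ — not in any rule's target class → [b].
/o/ — between /b/ and /n/, before a voiced consonant — surfaces as [oː] (rule 2).
/n/ — word-final; rule 3 does not apply here → [n].

[woːjukwaːɡuːmboːn]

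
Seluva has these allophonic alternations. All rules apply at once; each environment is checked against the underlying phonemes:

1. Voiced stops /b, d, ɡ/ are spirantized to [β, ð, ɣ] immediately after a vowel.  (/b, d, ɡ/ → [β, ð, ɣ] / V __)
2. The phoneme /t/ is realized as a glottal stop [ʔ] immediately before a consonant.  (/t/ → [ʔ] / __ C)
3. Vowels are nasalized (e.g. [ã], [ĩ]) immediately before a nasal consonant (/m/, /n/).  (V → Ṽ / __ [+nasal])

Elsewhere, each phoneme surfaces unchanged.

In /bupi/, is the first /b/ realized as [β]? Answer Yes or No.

/b/ — word-initial; rule 1 does not apply here → [b].
The actual realization is [b], not [β].

No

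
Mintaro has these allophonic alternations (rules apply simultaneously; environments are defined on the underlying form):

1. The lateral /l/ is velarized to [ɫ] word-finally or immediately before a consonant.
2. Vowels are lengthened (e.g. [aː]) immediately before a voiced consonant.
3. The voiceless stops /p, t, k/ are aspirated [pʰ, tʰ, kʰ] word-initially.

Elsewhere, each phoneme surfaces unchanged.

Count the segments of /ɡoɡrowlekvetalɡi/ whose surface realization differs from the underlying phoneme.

4

Segments that undergo a rule: /o/ → [oː] (rule 2); /o/ → [oː] (rule 2); /a/ → [aː] (rule 2); /l/ → [ɫ] (rule 1).
All other segments surface unchanged.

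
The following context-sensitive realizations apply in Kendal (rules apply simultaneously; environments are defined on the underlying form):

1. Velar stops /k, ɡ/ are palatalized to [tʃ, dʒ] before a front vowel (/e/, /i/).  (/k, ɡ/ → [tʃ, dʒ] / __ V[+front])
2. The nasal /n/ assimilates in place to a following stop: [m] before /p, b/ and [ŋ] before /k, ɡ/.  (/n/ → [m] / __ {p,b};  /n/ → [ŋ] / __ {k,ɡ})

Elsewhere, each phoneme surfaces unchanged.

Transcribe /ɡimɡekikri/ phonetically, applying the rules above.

[dʒimdʒetʃikri]

/ɡ/ — word-initial, before a front vowel — surfaces as [dʒ] (rule 1).
/i/ (between /ɡ/ and /m/) is unaffected → [i].
/m/ stays [m].
/ɡ/ (between /m/ and /e/): before a front vowel, so rule 1 applies → [dʒ].
/e/ stays [e].
/k/ — between /e/ and /i/, before a front vowel — surfaces as [tʃ] (rule 1).
/i/ (between /k/ and /k/) is unaffected → [i].
/k/ — between /i/ and /r/; rule 1 does not apply here → [k].
/r/ (between /k/ and /i/) is unaffected → [r].
/i/ (word-final) is unaffected → [i].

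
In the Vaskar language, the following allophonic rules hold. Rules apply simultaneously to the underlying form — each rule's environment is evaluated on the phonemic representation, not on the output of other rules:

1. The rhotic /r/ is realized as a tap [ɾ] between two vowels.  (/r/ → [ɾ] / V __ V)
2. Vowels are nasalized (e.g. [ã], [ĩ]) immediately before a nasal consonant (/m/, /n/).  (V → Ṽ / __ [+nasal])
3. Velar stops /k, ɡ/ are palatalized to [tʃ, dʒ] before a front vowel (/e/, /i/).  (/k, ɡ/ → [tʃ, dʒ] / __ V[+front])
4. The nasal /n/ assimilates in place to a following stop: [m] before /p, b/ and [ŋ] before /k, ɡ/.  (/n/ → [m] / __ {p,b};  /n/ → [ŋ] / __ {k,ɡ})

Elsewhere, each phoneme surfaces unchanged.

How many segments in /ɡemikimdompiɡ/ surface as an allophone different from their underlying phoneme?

Segments that undergo a rule: /ɡ/ → [dʒ] (rule 3); /e/ → [ẽ] (rule 2); /k/ → [tʃ] (rule 3); /i/ → [ĩ] (rule 2); /o/ → [õ] (rule 2).
All other segments surface unchanged.

5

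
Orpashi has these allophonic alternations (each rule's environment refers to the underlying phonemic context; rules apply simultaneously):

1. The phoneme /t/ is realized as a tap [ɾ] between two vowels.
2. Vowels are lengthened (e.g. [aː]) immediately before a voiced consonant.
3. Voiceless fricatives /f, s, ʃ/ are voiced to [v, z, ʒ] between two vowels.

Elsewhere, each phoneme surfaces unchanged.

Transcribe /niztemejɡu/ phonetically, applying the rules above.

/i/ (between /n/ and /z/) occurs before a voiced consonant → [iː] by rule 2.
/t/ (between /z/ and /e/) is in the target of rule 1 but the environment (between two vowels) is not met → [t].
Rule 2 applies to /e/ (between /t/ and /m/: before a voiced consonant) → [eː].
/e/ meets the environment for rule 2 (before a voiced consonant) → [eː].
/u/ (word-final) is in the target of rule 2 but the environment (before a voiced consonant) is not met → [u].

[niːzteːmeːjɡu]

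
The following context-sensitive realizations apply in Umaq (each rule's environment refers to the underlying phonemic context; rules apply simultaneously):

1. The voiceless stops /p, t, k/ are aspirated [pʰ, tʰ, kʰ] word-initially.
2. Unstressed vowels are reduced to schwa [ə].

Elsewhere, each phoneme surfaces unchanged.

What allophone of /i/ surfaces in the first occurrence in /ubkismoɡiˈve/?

[ə]

Rule 2 applies to /i/ (between /k/ and /s/: in an unstressed syllable) → [ə].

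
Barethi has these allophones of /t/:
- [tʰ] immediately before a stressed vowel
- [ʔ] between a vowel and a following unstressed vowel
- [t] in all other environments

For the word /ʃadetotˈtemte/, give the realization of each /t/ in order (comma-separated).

[ʔ], [t], [tʰ], [t]

Occurrence 1 (position 5): between a vowel and a following unstressed vowel → [ʔ].
Occurrence 2 (position 7): no conditioning environment matches → elsewhere allophone [t].
Occurrence 3 (position 8): immediately before a stressed vowel → [tʰ].
Occurrence 4 (position 11): no conditioning environment matches → elsewhere allophone [t].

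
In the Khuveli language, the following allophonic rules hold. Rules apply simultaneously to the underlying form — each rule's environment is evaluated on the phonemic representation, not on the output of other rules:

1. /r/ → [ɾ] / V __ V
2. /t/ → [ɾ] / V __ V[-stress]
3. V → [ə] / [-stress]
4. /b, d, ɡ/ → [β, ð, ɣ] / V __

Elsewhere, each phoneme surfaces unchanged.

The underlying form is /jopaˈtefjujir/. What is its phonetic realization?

Rule 3 applies to /o/ (between /j/ and /p/: in an unstressed syllable) → [ə].
/a/ (between /p/ and /t/): in an unstressed syllable, so rule 3 applies → [ə].
/t/ (between /a/ and /e/): rule 2 targets it, but not between a vowel and a following unstressed vowel → unchanged [t].
/e/ (between /t/ and /f/) is in the target of rule 3 but the environment (in an unstressed syllable) is not met → [e].
/u/ (between /j/ and /j/) occurs in an unstressed syllable → [ə] by rule 3.
/i/ — between /j/ and /r/, in an unstressed syllable — surfaces as [ə] (rule 3).
/r/ (word-final) fails the environment for rule 1, so it stays [r].

[jəpəˈtefjəjər]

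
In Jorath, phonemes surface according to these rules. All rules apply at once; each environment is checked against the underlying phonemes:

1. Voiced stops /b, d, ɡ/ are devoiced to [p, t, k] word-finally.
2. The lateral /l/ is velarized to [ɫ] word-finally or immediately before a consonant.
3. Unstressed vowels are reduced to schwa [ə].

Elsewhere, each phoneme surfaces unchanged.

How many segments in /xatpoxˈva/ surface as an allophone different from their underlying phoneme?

2

Segments that undergo a rule: /a/ → [ə] (rule 3); /o/ → [ə] (rule 3).
All other segments surface unchanged.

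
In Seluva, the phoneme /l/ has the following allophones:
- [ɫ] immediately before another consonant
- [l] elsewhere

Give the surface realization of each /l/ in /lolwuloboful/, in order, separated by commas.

[l], [ɫ], [l], [l]

Occurrence 1 (position 1): no conditioning environment matches → elsewhere allophone [l].
Occurrence 2 (position 3): immediately before another consonant → [ɫ].
Occurrence 3 (position 6): no conditioning environment matches → elsewhere allophone [l].
Occurrence 4 (position 12): no conditioning environment matches → elsewhere allophone [l].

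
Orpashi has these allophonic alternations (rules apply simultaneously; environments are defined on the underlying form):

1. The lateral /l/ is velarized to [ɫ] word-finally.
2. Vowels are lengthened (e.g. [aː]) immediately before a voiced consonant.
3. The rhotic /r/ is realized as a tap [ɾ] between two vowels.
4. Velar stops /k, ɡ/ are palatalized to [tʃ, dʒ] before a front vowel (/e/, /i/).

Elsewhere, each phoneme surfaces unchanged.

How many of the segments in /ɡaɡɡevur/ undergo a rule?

Segments that undergo a rule: /a/ → [aː] (rule 2); /ɡ/ → [dʒ] (rule 4); /e/ → [eː] (rule 2); /u/ → [uː] (rule 2).
All other segments surface unchanged.

4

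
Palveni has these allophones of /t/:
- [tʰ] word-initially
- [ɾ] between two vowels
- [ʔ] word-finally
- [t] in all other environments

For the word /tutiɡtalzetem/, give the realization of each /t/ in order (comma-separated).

[tʰ], [ɾ], [t], [ɾ]

Occurrence 1 (position 1): word-initially → [tʰ].
Occurrence 2 (position 3): between two vowels → [ɾ].
Occurrence 3 (position 6): no conditioning environment matches → elsewhere allophone [t].
Occurrence 4 (position 11): between two vowels → [ɾ].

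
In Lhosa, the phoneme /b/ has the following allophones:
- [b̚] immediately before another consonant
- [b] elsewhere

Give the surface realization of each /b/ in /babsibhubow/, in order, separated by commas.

Occurrence 1 (position 1): no conditioning environment matches → elsewhere allophone [b].
Occurrence 2 (position 3): immediately before another consonant → [b̚].
Occurrence 3 (position 6): immediately before another consonant → [b̚].
Occurrence 4 (position 9): no conditioning environment matches → elsewhere allophone [b].

[b], [b̚], [b̚], [b]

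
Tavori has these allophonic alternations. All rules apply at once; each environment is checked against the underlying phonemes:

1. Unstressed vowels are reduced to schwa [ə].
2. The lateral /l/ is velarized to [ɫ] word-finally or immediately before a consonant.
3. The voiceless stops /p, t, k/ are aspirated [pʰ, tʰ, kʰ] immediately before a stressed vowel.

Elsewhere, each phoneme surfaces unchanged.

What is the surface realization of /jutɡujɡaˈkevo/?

[jətɡəjɡəˈkʰevə]

/u/ (between /j/ and /t/) occurs in an unstressed syllable → [ə] by rule 1.
/t/ (between /u/ and /ɡ/): rule 3 targets it, but not immediately before a stressed vowel → unchanged [t].
Rule 1 applies to /u/ (between /ɡ/ and /j/: in an unstressed syllable) → [ə].
Rule 1 applies to /a/ (between /ɡ/ and /k/: in an unstressed syllable) → [ə].
/k/ (between /a/ and /e/) occurs immediately before a stressed vowel → [kʰ] by rule 3.
/e/ (between /k/ and /v/): rule 1 targets it, but not in an unstressed syllable → unchanged [e].
/o/ — word-final, in an unstressed syllable — surfaces as [ə] (rule 1).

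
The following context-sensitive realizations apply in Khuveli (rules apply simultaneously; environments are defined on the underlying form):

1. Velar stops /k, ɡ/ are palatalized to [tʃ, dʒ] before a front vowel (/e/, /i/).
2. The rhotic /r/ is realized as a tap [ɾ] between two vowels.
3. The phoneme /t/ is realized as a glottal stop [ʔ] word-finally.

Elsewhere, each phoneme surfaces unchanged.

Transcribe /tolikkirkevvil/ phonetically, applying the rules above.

[toliktʃirtʃevvil]

/t/ (word-initial) fails the environment for rule 3, so it stays [t].
/o/ (between /t/ and /l/) is unaffected → [o].
/l/ (between /o/ and /i/): no rule targets it → [l].
/i/ (between /l/ and /k/) is unaffected → [i].
/k/ — between /i/ and /k/; rule 1 does not apply here → [k].
/k/ meets the environment for rule 1 (before a front vowel) → [tʃ].
/i/ (between /k/ and /r/): no rule targets it → [i].
/r/ (between /i/ and /k/) is in the target of rule 2 but the environment (between two vowels) is not met → [r].
/k/ meets the environment for rule 1 (before a front vowel) → [tʃ].
/e/ (between /k/ and /v/): no rule targets it → [e].
/v/ stays [v].
/v/ stays [v].
/i/ — not in any rule's target class → [i].
/l/ — not in any rule's target class → [l].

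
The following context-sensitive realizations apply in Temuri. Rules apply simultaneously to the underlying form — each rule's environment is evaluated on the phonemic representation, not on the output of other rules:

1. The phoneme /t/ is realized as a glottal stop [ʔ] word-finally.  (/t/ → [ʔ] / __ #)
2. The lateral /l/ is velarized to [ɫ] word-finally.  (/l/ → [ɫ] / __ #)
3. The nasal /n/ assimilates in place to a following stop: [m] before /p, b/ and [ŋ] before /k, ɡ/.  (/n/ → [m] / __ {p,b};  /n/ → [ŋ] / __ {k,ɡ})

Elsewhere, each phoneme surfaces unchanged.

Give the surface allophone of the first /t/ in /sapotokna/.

[t]

/t/ (between /o/ and /o/) fails the environment for rule 1, so it stays [t].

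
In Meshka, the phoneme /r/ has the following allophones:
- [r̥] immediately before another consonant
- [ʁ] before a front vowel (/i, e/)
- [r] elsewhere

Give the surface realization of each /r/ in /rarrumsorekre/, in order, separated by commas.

[r], [r̥], [r], [ʁ], [ʁ]

Occurrence 1 (position 1): no conditioning environment matches → elsewhere allophone [r].
Occurrence 2 (position 3): immediately before another consonant → [r̥].
Occurrence 3 (position 4): no conditioning environment matches → elsewhere allophone [r].
Occurrence 4 (position 9): before a front vowel (/i, e/) → [ʁ].
Occurrence 5 (position 12): before a front vowel (/i, e/) → [ʁ].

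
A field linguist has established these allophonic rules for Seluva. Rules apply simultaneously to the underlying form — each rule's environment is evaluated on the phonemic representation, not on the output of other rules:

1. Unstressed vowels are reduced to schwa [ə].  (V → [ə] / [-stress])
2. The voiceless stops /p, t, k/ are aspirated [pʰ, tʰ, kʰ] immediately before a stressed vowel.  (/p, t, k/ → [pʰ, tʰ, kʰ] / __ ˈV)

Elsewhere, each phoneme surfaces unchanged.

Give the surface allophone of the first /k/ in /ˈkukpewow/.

/k/ (word-initial): immediately before a stressed vowel, so rule 2 applies → [kʰ].

[kʰ]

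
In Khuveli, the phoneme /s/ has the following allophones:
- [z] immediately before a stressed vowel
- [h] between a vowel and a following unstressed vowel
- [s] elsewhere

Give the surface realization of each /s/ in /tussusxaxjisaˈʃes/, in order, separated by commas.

Occurrence 1 (position 3): no conditioning environment matches → elsewhere allophone [s].
Occurrence 2 (position 4): no conditioning environment matches → elsewhere allophone [s].
Occurrence 3 (position 6): no conditioning environment matches → elsewhere allophone [s].
Occurrence 4 (position 12): between a vowel and a following unstressed vowel → [h].
Occurrence 5 (position 16): no conditioning environment matches → elsewhere allophone [s].

[s], [s], [s], [h], [s]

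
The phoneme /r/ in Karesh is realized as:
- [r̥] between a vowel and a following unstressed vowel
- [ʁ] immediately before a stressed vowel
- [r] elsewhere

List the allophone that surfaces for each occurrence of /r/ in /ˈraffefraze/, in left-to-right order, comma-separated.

Occurrence 1 (position 1): immediately before a stressed vowel → [ʁ].
Occurrence 2 (position 7): no conditioning environment matches → elsewhere allophone [r].

[ʁ], [r]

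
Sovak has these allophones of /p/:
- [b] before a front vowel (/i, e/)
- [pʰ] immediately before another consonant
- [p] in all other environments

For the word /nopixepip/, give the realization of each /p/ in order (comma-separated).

[b], [b], [p]

Occurrence 1 (position 3): before a front vowel (/i, e/) → [b].
Occurrence 2 (position 7): before a front vowel (/i, e/) → [b].
Occurrence 3 (position 9): no conditioning environment matches → elsewhere allophone [p].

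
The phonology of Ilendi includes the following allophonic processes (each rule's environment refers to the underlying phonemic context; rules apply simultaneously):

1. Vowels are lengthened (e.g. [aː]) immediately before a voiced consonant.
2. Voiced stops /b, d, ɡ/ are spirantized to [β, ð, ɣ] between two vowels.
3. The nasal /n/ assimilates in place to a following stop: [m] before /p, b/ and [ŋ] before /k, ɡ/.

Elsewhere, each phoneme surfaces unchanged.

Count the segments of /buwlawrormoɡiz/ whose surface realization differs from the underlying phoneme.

6

Segments that undergo a rule: /u/ → [uː] (rule 1); /a/ → [aː] (rule 1); /o/ → [oː] (rule 1); /o/ → [oː] (rule 1); /ɡ/ → [ɣ] (rule 2); /i/ → [iː] (rule 1).
All other segments surface unchanged.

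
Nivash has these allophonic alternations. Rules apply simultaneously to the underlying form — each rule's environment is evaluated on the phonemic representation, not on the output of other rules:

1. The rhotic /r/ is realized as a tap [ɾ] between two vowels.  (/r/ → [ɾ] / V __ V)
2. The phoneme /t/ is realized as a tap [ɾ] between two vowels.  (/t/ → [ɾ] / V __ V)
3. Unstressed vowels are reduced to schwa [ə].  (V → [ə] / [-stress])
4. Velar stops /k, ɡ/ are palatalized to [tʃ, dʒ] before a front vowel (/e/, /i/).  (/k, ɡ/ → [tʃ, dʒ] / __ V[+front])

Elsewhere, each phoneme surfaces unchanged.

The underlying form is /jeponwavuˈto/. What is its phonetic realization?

/j/ stays [j].
/e/ (between /j/ and /p/): in an unstressed syllable, so rule 3 applies → [ə].
/p/ — not in any rule's target class → [p].
/o/ — between /p/ and /n/, in an unstressed syllable — surfaces as [ə] (rule 3).
/n/ (between /o/ and /w/) is unaffected → [n].
/w/ (between /n/ and /a/): no rule targets it → [w].
Rule 3 applies to /a/ (between /w/ and /v/: in an unstressed syllable) → [ə].
/v/ (between /a/ and /u/): no rule targets it → [v].
/u/ (between /v/ and /t/): in an unstressed syllable, so rule 3 applies → [ə].
/t/ meets the environment for rule 2 (between two vowels) → [ɾ].
/o/ (word-final) is in the target of rule 3 but the environment (in an unstressed syllable) is not met → [o].

[jəpənwəvəˈɾo]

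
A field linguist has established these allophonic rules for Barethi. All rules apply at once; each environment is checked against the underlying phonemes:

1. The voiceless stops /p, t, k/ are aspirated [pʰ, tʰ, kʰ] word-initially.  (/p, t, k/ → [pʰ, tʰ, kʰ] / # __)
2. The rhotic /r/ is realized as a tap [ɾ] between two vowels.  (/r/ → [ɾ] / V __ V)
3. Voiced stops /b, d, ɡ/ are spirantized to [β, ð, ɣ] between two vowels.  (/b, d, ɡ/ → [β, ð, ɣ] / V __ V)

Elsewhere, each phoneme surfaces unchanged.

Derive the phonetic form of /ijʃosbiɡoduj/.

[ijʃosbiɣoðuj]

/i/ (word-initial) is unaffected → [i].
/j/ stays [j].
/ʃ/ (between /j/ and /o/) is unaffected → [ʃ].
/o/ (between /ʃ/ and /s/) is unaffected → [o].
/s/ stays [s].
/b/ (between /s/ and /i/) fails the environment for rule 3, so it stays [b].
/i/ stays [i].
/ɡ/ — between /i/ and /o/, between two vowels — surfaces as [ɣ] (rule 3).
/o/ stays [o].
/d/ meets the environment for rule 3 (between two vowels) → [ð].
/u/ stays [u].
/j/ stays [j].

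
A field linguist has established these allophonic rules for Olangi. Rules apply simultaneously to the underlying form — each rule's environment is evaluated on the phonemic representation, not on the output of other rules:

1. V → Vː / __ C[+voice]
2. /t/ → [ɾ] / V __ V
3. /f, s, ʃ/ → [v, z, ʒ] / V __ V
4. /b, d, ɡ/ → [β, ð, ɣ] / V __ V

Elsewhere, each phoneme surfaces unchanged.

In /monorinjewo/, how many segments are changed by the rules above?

Segments that undergo a rule: /o/ → [oː] (rule 1); /o/ → [oː] (rule 1); /i/ → [iː] (rule 1); /e/ → [eː] (rule 1).
All other segments surface unchanged.

4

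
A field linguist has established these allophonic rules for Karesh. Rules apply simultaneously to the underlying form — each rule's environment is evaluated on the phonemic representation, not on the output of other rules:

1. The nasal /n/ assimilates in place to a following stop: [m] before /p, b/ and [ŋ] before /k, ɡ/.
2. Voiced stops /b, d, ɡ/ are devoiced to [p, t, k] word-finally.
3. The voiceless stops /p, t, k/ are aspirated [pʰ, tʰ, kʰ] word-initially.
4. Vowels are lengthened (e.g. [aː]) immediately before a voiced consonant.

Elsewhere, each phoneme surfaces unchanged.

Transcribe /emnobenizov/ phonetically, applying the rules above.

[eːmnoːbeːniːzoːv]

/e/ meets the environment for rule 4 (before a voiced consonant) → [eː].
/m/ stays [m].
/n/ (between /m/ and /o/) fails the environment for rule 1, so it stays [n].
/o/ (between /n/ and /b/) occurs before a voiced consonant → [oː] by rule 4.
/b/ (between /o/ and /e/) fails the environment for rule 2, so it stays [b].
Rule 4 applies to /e/ (between /b/ and /n/: before a voiced consonant) → [eː].
/n/ — between /e/ and /i/; rule 1 does not apply here → [n].
/i/ (between /n/ and /z/): before a voiced consonant, so rule 4 applies → [iː].
/z/ stays [z].
Rule 4 applies to /o/ (between /z/ and /v/: before a voiced consonant) → [oː].
/v/ stays [v].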